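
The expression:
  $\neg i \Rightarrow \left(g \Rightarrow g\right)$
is always true.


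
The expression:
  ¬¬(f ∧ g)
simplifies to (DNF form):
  f ∧ g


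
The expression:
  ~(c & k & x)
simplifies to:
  ~c | ~k | ~x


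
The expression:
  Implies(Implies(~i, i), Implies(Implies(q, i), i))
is always true.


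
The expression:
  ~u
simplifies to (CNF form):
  ~u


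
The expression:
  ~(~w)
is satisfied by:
  {w: True}


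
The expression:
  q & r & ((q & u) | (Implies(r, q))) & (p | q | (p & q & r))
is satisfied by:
  {r: True, q: True}


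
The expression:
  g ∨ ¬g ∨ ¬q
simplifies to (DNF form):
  True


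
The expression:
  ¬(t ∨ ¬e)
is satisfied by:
  {e: True, t: False}


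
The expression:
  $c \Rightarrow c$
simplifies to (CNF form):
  $\text{True}$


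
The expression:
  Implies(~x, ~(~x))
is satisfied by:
  {x: True}


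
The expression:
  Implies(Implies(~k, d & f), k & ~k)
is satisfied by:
  {d: False, k: False, f: False}
  {f: True, d: False, k: False}
  {d: True, f: False, k: False}


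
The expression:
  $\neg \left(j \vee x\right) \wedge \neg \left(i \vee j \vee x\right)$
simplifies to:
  $\neg i \wedge \neg j \wedge \neg x$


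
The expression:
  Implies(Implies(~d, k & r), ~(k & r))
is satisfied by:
  {k: False, r: False}
  {r: True, k: False}
  {k: True, r: False}


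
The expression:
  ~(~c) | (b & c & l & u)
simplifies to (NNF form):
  c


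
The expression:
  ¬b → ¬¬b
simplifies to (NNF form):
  b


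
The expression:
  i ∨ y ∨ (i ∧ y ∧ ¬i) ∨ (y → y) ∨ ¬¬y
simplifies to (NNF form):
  True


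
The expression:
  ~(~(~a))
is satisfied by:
  {a: False}


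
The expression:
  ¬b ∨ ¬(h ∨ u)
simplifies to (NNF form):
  (¬h ∧ ¬u) ∨ ¬b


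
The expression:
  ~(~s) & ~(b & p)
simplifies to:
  s & (~b | ~p)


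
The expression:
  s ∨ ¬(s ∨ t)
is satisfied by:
  {s: True, t: False}
  {t: False, s: False}
  {t: True, s: True}


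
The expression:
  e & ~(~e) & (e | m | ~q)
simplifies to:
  e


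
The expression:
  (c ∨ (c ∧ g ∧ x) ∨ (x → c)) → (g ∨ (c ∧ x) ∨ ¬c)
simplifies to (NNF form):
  g ∨ x ∨ ¬c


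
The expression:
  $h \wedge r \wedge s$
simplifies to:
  $h \wedge r \wedge s$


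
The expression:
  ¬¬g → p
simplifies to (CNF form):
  p ∨ ¬g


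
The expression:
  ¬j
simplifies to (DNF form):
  ¬j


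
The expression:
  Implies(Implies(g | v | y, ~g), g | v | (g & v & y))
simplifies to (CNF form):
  g | v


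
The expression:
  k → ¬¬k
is always true.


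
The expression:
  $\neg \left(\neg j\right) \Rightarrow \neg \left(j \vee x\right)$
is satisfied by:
  {j: False}


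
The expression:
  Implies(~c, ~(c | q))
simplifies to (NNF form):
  c | ~q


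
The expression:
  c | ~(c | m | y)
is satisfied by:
  {c: True, m: False, y: False}
  {y: True, c: True, m: False}
  {c: True, m: True, y: False}
  {y: True, c: True, m: True}
  {y: False, m: False, c: False}


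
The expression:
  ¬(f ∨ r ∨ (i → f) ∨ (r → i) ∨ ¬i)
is never true.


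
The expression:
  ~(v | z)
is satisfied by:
  {v: False, z: False}


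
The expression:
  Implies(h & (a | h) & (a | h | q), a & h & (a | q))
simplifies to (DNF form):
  a | ~h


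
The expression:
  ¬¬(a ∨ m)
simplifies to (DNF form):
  a ∨ m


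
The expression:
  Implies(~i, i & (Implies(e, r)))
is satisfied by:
  {i: True}


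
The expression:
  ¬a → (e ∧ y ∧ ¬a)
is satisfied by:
  {a: True, e: True, y: True}
  {a: True, e: True, y: False}
  {a: True, y: True, e: False}
  {a: True, y: False, e: False}
  {e: True, y: True, a: False}


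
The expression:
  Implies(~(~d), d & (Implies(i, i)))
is always true.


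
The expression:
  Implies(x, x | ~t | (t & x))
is always true.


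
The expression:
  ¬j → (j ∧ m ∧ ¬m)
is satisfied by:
  {j: True}


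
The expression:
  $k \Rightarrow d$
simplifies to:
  $d \vee \neg k$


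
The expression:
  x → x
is always true.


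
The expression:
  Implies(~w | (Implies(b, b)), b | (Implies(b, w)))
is always true.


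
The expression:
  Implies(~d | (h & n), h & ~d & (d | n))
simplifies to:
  (d & ~h) | (d & ~n) | (h & n & ~d)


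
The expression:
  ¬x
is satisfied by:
  {x: False}


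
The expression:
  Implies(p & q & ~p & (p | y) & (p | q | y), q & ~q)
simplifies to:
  True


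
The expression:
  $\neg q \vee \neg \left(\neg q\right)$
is always true.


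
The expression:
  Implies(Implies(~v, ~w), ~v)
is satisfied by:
  {v: False}


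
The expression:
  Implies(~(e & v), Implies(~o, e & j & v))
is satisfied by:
  {o: True, v: True, e: True}
  {o: True, v: True, e: False}
  {o: True, e: True, v: False}
  {o: True, e: False, v: False}
  {v: True, e: True, o: False}


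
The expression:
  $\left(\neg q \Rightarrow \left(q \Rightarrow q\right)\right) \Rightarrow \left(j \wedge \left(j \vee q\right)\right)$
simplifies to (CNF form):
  $j$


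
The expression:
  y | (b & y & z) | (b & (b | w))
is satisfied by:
  {y: True, b: True}
  {y: True, b: False}
  {b: True, y: False}


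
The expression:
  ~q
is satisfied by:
  {q: False}


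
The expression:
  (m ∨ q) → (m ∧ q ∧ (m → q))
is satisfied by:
  {m: False, q: False}
  {q: True, m: True}


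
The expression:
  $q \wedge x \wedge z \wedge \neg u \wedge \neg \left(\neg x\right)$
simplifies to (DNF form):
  $q \wedge x \wedge z \wedge \neg u$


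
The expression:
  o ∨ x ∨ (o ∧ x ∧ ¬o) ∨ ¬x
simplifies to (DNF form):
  True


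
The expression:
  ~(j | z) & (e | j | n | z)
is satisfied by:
  {n: True, e: True, z: False, j: False}
  {n: True, e: False, z: False, j: False}
  {e: True, j: False, n: False, z: False}


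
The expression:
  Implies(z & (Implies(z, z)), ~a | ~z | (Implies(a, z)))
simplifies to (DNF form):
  True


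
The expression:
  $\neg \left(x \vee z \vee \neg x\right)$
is never true.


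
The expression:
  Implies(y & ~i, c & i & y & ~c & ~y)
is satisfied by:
  {i: True, y: False}
  {y: False, i: False}
  {y: True, i: True}


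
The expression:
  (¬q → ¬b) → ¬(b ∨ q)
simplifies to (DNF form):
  ¬q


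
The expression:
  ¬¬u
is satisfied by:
  {u: True}


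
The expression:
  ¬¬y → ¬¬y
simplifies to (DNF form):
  True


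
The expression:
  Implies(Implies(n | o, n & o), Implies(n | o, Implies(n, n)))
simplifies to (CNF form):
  True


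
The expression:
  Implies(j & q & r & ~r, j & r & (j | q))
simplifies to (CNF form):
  True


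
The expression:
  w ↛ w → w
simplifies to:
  True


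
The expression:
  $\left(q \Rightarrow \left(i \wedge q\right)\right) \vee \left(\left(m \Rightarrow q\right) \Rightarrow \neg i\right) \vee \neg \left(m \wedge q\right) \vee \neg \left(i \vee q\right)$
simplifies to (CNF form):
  $\text{True}$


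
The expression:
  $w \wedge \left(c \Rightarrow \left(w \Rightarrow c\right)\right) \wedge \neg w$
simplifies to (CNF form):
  $\text{False}$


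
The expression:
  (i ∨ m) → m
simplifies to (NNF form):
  m ∨ ¬i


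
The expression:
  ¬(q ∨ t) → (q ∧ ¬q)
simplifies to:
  q ∨ t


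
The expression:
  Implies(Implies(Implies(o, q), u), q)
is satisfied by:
  {q: True, o: False, u: False}
  {q: True, u: True, o: False}
  {q: True, o: True, u: False}
  {q: True, u: True, o: True}
  {u: False, o: False, q: False}


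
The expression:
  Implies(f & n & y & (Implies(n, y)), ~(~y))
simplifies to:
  True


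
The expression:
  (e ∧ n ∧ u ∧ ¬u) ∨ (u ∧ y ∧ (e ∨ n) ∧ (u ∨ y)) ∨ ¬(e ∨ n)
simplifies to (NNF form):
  (u ∨ ¬e) ∧ (u ∨ ¬n) ∧ (y ∨ ¬e) ∧ (y ∨ ¬n)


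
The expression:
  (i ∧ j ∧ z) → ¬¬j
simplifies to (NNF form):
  True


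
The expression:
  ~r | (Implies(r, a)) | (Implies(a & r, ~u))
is always true.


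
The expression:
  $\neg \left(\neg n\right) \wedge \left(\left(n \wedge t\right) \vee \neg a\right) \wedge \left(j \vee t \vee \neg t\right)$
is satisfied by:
  {t: True, n: True, a: False}
  {n: True, a: False, t: False}
  {a: True, t: True, n: True}


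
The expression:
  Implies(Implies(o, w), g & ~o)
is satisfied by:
  {g: True, o: False, w: False}
  {g: True, w: True, o: False}
  {g: True, o: True, w: False}
  {o: True, w: False, g: False}


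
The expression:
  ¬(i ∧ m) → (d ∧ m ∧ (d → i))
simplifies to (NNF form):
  i ∧ m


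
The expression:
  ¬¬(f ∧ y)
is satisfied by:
  {f: True, y: True}


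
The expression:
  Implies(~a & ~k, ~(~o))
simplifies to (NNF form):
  a | k | o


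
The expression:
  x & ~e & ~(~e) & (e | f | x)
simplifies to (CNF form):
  False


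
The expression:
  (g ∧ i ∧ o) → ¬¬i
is always true.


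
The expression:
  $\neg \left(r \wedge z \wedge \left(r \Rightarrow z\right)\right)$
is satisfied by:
  {z: False, r: False}
  {r: True, z: False}
  {z: True, r: False}


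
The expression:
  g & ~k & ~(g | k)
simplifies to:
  False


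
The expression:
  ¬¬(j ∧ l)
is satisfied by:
  {j: True, l: True}


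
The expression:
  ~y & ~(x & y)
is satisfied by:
  {y: False}


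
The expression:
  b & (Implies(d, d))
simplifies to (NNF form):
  b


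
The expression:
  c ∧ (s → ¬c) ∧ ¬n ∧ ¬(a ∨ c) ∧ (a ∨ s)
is never true.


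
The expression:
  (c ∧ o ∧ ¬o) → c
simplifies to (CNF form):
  True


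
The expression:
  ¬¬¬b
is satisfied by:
  {b: False}


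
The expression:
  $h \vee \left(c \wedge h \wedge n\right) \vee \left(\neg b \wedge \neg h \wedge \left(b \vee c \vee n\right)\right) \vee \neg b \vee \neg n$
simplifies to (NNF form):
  $h \vee \neg b \vee \neg n$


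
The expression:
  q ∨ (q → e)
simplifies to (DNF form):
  True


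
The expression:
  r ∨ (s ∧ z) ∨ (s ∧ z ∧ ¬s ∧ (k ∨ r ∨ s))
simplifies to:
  r ∨ (s ∧ z)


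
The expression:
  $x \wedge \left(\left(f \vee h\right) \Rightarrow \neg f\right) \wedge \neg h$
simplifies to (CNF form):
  $x \wedge \neg f \wedge \neg h$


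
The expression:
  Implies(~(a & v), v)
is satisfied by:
  {v: True}


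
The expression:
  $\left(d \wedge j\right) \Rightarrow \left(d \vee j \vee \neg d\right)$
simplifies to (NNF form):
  $\text{True}$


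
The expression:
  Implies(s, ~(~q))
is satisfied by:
  {q: True, s: False}
  {s: False, q: False}
  {s: True, q: True}


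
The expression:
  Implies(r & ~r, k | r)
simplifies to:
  True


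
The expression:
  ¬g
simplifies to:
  ¬g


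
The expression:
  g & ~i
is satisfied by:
  {g: True, i: False}


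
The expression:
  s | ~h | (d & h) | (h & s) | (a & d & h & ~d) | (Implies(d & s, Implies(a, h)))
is always true.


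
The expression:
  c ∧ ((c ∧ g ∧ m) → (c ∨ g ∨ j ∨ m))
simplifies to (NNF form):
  c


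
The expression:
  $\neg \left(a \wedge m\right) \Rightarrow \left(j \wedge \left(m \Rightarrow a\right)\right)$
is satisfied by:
  {a: True, j: True, m: False}
  {j: True, m: False, a: False}
  {a: True, j: True, m: True}
  {a: True, m: True, j: False}


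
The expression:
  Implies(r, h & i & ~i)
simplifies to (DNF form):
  ~r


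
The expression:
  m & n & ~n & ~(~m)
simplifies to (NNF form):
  False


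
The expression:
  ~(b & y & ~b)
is always true.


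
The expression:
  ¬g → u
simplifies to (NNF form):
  g ∨ u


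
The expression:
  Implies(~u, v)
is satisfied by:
  {v: True, u: True}
  {v: True, u: False}
  {u: True, v: False}


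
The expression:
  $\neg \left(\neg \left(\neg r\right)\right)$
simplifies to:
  $\neg r$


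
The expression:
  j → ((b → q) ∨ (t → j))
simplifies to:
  True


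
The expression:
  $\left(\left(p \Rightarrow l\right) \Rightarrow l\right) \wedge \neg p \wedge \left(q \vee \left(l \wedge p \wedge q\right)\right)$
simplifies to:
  $l \wedge q \wedge \neg p$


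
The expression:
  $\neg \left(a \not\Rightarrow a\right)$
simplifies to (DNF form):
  $\text{True}$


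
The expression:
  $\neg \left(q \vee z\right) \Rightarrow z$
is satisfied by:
  {q: True, z: True}
  {q: True, z: False}
  {z: True, q: False}


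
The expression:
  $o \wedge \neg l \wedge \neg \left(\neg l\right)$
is never true.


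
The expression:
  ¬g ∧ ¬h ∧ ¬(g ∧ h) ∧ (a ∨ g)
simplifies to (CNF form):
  a ∧ ¬g ∧ ¬h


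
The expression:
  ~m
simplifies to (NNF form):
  ~m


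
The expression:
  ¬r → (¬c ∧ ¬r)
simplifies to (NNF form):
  r ∨ ¬c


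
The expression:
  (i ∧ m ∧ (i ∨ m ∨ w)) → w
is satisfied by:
  {w: True, m: False, i: False}
  {m: False, i: False, w: False}
  {w: True, i: True, m: False}
  {i: True, m: False, w: False}
  {w: True, m: True, i: False}
  {m: True, w: False, i: False}
  {w: True, i: True, m: True}


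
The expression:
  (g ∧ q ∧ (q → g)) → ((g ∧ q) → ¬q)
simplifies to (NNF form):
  ¬g ∨ ¬q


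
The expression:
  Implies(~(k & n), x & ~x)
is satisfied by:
  {n: True, k: True}


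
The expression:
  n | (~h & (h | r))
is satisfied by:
  {n: True, r: True, h: False}
  {n: True, r: False, h: False}
  {n: True, h: True, r: True}
  {n: True, h: True, r: False}
  {r: True, h: False, n: False}


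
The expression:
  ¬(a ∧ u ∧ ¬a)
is always true.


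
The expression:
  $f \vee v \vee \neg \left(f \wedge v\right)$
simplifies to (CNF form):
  $\text{True}$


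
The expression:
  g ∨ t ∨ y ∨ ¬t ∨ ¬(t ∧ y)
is always true.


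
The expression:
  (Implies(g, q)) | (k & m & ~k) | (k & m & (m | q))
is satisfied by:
  {q: True, m: True, k: True, g: False}
  {q: True, m: True, k: False, g: False}
  {q: True, k: True, g: False, m: False}
  {q: True, k: False, g: False, m: False}
  {m: True, k: True, g: False, q: False}
  {m: True, k: False, g: False, q: False}
  {k: True, m: False, g: False, q: False}
  {k: False, m: False, g: False, q: False}
  {q: True, m: True, g: True, k: True}
  {q: True, m: True, g: True, k: False}
  {q: True, g: True, k: True, m: False}
  {q: True, g: True, k: False, m: False}
  {m: True, g: True, k: True, q: False}


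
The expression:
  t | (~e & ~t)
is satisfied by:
  {t: True, e: False}
  {e: False, t: False}
  {e: True, t: True}


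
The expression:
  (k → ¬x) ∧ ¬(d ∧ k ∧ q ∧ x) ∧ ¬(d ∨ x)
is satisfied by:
  {x: False, d: False}


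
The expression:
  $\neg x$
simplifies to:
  $\neg x$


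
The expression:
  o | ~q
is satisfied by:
  {o: True, q: False}
  {q: False, o: False}
  {q: True, o: True}


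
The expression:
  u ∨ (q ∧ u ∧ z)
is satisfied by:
  {u: True}


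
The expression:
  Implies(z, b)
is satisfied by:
  {b: True, z: False}
  {z: False, b: False}
  {z: True, b: True}


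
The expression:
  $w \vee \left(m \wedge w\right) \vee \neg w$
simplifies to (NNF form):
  $\text{True}$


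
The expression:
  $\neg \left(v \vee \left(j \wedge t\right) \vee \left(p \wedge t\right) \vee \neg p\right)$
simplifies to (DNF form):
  $p \wedge \neg t \wedge \neg v$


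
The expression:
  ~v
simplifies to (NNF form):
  ~v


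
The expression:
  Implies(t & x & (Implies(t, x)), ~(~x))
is always true.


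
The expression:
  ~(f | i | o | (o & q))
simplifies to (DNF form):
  ~f & ~i & ~o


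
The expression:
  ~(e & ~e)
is always true.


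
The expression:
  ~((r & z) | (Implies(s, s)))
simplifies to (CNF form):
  False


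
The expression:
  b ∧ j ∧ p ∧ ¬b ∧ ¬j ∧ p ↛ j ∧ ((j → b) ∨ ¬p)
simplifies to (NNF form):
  False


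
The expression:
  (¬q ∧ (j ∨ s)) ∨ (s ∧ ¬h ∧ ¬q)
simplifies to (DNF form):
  (j ∧ ¬q) ∨ (s ∧ ¬q)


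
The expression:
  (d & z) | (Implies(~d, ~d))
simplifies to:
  True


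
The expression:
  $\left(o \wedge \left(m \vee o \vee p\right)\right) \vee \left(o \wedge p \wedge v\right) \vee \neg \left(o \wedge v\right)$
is always true.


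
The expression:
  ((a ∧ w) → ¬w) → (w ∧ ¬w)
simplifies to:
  a ∧ w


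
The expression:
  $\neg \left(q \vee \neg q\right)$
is never true.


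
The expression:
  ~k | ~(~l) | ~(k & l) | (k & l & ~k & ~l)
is always true.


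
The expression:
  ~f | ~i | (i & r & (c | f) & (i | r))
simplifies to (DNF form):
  r | ~f | ~i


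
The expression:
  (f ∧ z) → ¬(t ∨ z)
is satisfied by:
  {z: False, f: False}
  {f: True, z: False}
  {z: True, f: False}


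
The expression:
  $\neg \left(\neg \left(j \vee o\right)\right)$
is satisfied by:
  {o: True, j: True}
  {o: True, j: False}
  {j: True, o: False}


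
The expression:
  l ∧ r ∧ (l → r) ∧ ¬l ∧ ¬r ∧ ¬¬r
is never true.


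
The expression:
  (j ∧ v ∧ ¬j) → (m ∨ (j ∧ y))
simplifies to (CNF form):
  True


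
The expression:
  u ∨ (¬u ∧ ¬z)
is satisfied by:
  {u: True, z: False}
  {z: False, u: False}
  {z: True, u: True}


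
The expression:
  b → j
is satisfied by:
  {j: True, b: False}
  {b: False, j: False}
  {b: True, j: True}


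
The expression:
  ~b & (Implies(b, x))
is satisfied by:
  {b: False}


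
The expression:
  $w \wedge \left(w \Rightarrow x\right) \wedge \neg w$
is never true.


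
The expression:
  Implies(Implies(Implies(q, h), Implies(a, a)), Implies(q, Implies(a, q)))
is always true.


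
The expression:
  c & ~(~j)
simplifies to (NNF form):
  c & j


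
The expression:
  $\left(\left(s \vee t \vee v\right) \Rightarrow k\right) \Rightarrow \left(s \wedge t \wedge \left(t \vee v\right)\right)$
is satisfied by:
  {t: True, v: True, s: True, k: False}
  {t: True, s: True, k: False, v: False}
  {t: True, v: True, k: False, s: False}
  {t: True, k: False, s: False, v: False}
  {v: True, s: True, k: False, t: False}
  {s: True, v: False, k: False, t: False}
  {v: True, k: False, s: False, t: False}
  {t: True, s: True, k: True, v: True}
  {t: True, s: True, k: True, v: False}


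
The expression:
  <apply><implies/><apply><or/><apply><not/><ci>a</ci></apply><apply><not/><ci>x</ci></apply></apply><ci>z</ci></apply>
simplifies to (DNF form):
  <apply><or/><ci>z</ci><apply><and/><ci>a</ci><ci>x</ci></apply></apply>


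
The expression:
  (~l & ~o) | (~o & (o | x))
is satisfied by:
  {x: True, o: False, l: False}
  {o: False, l: False, x: False}
  {x: True, l: True, o: False}


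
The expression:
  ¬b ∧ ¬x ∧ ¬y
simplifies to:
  ¬b ∧ ¬x ∧ ¬y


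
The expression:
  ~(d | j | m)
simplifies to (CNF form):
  ~d & ~j & ~m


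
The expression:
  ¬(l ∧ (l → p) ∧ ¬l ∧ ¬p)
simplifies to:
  True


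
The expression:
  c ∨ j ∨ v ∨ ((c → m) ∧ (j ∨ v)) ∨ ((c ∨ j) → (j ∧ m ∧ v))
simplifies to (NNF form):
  True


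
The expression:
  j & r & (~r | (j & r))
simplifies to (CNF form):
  j & r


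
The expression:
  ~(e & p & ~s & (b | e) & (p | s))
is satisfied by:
  {s: True, p: False, e: False}
  {p: False, e: False, s: False}
  {s: True, e: True, p: False}
  {e: True, p: False, s: False}
  {s: True, p: True, e: False}
  {p: True, s: False, e: False}
  {s: True, e: True, p: True}


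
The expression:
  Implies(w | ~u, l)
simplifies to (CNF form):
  (l | u) & (l | ~w)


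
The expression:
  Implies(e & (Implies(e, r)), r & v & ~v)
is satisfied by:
  {e: False, r: False}
  {r: True, e: False}
  {e: True, r: False}


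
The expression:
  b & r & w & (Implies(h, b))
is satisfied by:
  {r: True, w: True, b: True}


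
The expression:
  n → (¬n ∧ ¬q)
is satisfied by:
  {n: False}


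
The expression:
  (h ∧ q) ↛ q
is never true.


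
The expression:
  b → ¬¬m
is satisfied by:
  {m: True, b: False}
  {b: False, m: False}
  {b: True, m: True}


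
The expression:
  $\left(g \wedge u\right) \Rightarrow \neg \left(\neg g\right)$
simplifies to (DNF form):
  $\text{True}$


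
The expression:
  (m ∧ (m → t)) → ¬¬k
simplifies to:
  k ∨ ¬m ∨ ¬t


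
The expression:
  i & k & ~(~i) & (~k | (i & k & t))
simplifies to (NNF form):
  i & k & t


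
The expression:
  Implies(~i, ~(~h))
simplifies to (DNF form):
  h | i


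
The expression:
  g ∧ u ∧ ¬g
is never true.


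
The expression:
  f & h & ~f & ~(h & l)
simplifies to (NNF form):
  False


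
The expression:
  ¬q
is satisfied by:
  {q: False}


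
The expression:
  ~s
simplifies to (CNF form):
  ~s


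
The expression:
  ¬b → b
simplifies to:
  b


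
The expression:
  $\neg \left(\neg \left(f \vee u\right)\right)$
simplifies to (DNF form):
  $f \vee u$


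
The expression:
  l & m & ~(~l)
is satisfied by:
  {m: True, l: True}


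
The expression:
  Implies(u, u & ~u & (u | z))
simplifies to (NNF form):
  ~u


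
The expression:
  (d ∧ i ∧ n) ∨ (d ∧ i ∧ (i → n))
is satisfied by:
  {i: True, d: True, n: True}


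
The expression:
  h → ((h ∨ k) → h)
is always true.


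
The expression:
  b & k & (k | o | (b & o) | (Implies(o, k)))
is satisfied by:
  {b: True, k: True}


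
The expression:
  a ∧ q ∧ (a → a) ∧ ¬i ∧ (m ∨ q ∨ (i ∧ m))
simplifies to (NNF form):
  a ∧ q ∧ ¬i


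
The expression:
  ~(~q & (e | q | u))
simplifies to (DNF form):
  q | (~e & ~u)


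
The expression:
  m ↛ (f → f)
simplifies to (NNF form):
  False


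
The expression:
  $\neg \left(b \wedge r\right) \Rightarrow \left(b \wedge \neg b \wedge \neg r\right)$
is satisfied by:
  {r: True, b: True}


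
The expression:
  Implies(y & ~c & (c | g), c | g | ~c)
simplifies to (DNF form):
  True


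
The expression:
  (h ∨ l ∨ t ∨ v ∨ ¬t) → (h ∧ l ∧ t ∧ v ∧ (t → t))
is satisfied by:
  {t: True, v: True, h: True, l: True}


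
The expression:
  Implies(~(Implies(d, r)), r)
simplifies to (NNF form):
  r | ~d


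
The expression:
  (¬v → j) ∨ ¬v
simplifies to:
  True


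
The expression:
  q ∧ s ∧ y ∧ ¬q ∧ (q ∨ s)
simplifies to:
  False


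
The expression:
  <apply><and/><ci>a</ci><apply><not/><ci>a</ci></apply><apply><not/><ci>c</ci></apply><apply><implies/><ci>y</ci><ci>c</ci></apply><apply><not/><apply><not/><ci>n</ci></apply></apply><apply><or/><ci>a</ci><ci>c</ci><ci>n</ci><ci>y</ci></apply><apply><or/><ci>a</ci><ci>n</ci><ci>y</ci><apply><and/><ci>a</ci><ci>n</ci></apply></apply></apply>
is never true.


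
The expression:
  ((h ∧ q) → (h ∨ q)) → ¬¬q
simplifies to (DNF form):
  q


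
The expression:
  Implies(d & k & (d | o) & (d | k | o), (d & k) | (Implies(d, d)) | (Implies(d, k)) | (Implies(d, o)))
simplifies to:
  True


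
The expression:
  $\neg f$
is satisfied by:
  {f: False}


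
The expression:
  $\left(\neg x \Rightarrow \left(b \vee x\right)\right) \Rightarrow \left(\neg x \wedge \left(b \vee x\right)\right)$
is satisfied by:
  {x: False}


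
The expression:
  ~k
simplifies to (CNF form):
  ~k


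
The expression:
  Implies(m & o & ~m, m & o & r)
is always true.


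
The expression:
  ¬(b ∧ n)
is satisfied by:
  {n: False, b: False}
  {b: True, n: False}
  {n: True, b: False}


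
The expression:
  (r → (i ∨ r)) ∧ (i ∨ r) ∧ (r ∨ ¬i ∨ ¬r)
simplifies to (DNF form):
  i ∨ r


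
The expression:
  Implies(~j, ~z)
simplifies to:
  j | ~z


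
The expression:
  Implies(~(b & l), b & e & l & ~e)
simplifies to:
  b & l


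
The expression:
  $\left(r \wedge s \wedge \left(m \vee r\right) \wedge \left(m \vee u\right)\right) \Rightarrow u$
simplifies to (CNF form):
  $u \vee \neg m \vee \neg r \vee \neg s$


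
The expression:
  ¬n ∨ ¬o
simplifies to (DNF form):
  ¬n ∨ ¬o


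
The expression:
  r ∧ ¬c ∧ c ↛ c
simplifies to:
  False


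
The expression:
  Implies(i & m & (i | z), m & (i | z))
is always true.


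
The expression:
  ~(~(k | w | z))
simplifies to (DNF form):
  k | w | z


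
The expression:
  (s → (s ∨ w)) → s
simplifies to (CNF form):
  s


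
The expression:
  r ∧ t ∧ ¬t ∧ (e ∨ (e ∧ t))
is never true.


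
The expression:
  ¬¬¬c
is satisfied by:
  {c: False}


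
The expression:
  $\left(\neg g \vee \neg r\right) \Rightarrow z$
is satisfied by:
  {z: True, g: True, r: True}
  {z: True, g: True, r: False}
  {z: True, r: True, g: False}
  {z: True, r: False, g: False}
  {g: True, r: True, z: False}


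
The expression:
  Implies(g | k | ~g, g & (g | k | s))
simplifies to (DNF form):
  g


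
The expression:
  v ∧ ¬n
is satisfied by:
  {v: True, n: False}


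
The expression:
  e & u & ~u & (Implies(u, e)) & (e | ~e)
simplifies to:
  False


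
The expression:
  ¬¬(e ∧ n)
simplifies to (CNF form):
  e ∧ n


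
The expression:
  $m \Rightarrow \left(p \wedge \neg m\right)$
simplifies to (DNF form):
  $\neg m$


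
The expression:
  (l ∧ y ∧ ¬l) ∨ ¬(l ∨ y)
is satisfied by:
  {y: False, l: False}


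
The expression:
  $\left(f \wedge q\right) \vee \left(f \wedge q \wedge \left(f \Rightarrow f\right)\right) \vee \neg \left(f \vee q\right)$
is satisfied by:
  {f: False, q: False}
  {q: True, f: True}


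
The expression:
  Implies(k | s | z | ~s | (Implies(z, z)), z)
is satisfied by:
  {z: True}


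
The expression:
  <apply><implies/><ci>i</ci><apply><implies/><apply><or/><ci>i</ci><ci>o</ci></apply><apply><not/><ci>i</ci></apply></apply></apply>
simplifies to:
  <apply><not/><ci>i</ci></apply>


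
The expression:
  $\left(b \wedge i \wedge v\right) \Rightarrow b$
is always true.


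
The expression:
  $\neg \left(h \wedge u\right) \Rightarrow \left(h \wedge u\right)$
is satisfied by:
  {h: True, u: True}


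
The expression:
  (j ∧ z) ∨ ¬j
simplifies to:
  z ∨ ¬j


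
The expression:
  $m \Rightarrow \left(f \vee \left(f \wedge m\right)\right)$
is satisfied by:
  {f: True, m: False}
  {m: False, f: False}
  {m: True, f: True}


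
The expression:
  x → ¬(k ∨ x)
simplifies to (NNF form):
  ¬x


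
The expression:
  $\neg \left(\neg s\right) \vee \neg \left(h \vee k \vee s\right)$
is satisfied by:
  {s: True, h: False, k: False}
  {s: True, k: True, h: False}
  {s: True, h: True, k: False}
  {s: True, k: True, h: True}
  {k: False, h: False, s: False}


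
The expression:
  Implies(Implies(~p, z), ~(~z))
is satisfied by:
  {z: True, p: False}
  {p: False, z: False}
  {p: True, z: True}


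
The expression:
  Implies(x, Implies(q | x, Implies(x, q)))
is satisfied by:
  {q: True, x: False}
  {x: False, q: False}
  {x: True, q: True}


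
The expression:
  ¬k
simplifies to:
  ¬k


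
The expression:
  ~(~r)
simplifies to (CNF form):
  r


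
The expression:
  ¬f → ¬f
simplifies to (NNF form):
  True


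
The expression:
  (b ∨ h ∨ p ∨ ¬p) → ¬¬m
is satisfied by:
  {m: True}


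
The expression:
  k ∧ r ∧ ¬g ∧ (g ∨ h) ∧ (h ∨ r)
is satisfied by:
  {r: True, h: True, k: True, g: False}


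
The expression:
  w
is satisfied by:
  {w: True}


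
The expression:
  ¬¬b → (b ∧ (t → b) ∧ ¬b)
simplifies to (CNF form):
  ¬b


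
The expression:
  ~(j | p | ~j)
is never true.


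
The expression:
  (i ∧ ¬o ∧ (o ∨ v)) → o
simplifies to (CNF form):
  o ∨ ¬i ∨ ¬v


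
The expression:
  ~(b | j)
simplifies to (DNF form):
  ~b & ~j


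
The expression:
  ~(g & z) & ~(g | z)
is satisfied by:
  {g: False, z: False}


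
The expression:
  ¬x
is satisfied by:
  {x: False}


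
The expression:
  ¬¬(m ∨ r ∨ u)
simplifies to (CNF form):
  m ∨ r ∨ u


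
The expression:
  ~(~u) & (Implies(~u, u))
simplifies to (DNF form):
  u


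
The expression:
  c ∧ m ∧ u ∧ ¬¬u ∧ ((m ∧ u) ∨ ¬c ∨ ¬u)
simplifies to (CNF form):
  c ∧ m ∧ u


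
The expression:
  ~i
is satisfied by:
  {i: False}


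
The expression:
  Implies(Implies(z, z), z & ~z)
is never true.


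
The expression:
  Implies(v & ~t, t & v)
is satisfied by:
  {t: True, v: False}
  {v: False, t: False}
  {v: True, t: True}


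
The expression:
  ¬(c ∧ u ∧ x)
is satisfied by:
  {u: False, c: False, x: False}
  {x: True, u: False, c: False}
  {c: True, u: False, x: False}
  {x: True, c: True, u: False}
  {u: True, x: False, c: False}
  {x: True, u: True, c: False}
  {c: True, u: True, x: False}


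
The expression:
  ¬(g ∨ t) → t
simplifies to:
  g ∨ t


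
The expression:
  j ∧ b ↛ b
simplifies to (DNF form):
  False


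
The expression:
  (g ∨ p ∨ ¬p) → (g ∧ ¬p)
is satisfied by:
  {g: True, p: False}


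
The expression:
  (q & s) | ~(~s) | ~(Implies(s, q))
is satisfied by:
  {s: True}


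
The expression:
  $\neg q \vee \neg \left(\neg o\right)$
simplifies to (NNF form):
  $o \vee \neg q$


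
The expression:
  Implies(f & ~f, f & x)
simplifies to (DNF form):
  True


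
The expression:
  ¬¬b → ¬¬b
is always true.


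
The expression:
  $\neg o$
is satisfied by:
  {o: False}


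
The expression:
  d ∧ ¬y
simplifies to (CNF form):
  d ∧ ¬y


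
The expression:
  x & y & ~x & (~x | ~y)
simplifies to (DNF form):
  False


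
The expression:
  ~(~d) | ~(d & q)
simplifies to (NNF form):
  True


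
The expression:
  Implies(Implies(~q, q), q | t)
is always true.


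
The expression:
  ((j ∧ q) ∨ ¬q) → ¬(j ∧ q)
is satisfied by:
  {q: False, j: False}
  {j: True, q: False}
  {q: True, j: False}


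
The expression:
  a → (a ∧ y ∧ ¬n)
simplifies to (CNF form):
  (y ∨ ¬a) ∧ (¬a ∨ ¬n)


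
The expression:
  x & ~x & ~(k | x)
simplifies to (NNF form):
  False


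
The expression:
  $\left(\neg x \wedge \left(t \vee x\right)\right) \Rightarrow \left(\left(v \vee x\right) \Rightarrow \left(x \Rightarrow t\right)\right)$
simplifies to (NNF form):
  $\text{True}$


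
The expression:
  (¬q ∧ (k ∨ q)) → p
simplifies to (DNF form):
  p ∨ q ∨ ¬k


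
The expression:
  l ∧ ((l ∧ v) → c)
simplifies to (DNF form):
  (c ∧ l) ∨ (l ∧ ¬v)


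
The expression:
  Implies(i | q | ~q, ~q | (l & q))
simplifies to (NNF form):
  l | ~q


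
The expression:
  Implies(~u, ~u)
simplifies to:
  True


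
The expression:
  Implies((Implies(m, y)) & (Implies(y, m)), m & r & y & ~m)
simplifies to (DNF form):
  (m & ~y) | (y & ~m)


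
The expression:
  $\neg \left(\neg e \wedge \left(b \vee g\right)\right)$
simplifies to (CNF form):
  $\left(e \vee \neg b\right) \wedge \left(e \vee \neg g\right)$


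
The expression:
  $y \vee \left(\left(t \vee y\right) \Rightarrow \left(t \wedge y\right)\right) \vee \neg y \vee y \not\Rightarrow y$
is always true.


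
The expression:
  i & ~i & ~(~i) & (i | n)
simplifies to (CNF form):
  False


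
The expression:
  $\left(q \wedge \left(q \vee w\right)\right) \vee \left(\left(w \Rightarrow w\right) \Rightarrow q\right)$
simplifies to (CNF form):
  $q$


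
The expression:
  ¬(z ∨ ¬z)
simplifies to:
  False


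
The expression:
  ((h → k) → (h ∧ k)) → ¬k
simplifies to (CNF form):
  ¬h ∨ ¬k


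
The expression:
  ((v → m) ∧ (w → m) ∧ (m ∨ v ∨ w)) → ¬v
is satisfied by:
  {m: False, v: False}
  {v: True, m: False}
  {m: True, v: False}


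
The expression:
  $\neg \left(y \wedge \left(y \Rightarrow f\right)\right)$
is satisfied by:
  {y: False, f: False}
  {f: True, y: False}
  {y: True, f: False}


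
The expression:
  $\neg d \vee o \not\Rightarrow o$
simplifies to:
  $\neg d$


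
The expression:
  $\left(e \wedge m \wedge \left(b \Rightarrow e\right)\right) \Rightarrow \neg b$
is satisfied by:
  {m: False, b: False, e: False}
  {e: True, m: False, b: False}
  {b: True, m: False, e: False}
  {e: True, b: True, m: False}
  {m: True, e: False, b: False}
  {e: True, m: True, b: False}
  {b: True, m: True, e: False}


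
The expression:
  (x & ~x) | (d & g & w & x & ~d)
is never true.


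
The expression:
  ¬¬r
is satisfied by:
  {r: True}


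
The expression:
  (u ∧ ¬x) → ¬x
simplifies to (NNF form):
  True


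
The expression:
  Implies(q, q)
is always true.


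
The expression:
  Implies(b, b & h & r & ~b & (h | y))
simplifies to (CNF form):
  ~b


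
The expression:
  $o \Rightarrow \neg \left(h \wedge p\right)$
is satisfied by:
  {p: False, o: False, h: False}
  {h: True, p: False, o: False}
  {o: True, p: False, h: False}
  {h: True, o: True, p: False}
  {p: True, h: False, o: False}
  {h: True, p: True, o: False}
  {o: True, p: True, h: False}


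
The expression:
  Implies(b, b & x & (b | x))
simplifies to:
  x | ~b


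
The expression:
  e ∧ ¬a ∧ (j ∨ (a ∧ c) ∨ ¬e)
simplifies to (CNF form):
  e ∧ j ∧ ¬a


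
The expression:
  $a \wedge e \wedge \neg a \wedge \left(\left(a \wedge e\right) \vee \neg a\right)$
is never true.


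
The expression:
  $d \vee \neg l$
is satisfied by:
  {d: True, l: False}
  {l: False, d: False}
  {l: True, d: True}


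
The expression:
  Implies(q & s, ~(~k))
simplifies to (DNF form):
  k | ~q | ~s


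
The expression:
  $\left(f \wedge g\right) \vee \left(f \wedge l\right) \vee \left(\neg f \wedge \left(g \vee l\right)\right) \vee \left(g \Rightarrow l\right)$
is always true.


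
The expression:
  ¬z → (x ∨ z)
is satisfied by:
  {x: True, z: True}
  {x: True, z: False}
  {z: True, x: False}


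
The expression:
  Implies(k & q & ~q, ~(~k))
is always true.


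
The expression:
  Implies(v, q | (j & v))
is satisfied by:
  {q: True, j: True, v: False}
  {q: True, j: False, v: False}
  {j: True, q: False, v: False}
  {q: False, j: False, v: False}
  {q: True, v: True, j: True}
  {q: True, v: True, j: False}
  {v: True, j: True, q: False}


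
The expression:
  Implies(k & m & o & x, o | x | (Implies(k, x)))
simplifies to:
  True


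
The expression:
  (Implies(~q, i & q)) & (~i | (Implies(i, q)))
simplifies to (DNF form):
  q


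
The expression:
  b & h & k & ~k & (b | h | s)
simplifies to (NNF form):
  False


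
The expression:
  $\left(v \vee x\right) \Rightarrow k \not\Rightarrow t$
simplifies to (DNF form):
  $\left(k \wedge \neg t\right) \vee \left(\neg v \wedge \neg x\right) \vee \left(k \wedge \neg t \wedge \neg v\right) \vee \left(k \wedge \neg t \wedge \neg x\right) \vee \left(k \wedge \neg v \wedge \neg x\right) \vee \left(\neg t \wedge \neg v \wedge \neg x\right) \vee \left(k \wedge \neg t \wedge \neg v \wedge \neg x\right)$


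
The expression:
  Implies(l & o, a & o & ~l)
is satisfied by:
  {l: False, o: False}
  {o: True, l: False}
  {l: True, o: False}


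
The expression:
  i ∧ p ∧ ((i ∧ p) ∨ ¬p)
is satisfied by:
  {i: True, p: True}


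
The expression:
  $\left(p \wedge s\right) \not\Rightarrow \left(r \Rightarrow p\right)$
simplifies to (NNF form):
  $\text{False}$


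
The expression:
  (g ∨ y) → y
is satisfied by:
  {y: True, g: False}
  {g: False, y: False}
  {g: True, y: True}


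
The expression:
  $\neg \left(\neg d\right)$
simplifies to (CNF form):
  $d$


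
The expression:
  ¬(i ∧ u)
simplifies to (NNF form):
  ¬i ∨ ¬u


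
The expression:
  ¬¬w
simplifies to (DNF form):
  w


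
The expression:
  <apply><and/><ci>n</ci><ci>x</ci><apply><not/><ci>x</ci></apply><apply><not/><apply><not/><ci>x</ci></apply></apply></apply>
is never true.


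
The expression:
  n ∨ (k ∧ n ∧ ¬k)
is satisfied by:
  {n: True}


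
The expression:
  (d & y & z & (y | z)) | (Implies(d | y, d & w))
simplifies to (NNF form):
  (d & w) | (d & y & z) | (~d & ~y)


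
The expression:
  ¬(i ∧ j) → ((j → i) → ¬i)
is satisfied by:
  {j: True, i: False}
  {i: False, j: False}
  {i: True, j: True}


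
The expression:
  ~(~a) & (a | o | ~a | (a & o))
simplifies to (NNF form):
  a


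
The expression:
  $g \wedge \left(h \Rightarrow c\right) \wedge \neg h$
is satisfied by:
  {g: True, h: False}


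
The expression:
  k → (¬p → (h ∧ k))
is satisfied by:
  {h: True, p: True, k: False}
  {h: True, k: False, p: False}
  {p: True, k: False, h: False}
  {p: False, k: False, h: False}
  {h: True, p: True, k: True}
  {h: True, k: True, p: False}
  {p: True, k: True, h: False}


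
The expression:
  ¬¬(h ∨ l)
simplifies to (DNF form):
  h ∨ l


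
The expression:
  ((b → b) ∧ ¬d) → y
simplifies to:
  d ∨ y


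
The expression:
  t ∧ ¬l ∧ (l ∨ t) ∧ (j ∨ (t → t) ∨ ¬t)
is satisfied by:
  {t: True, l: False}


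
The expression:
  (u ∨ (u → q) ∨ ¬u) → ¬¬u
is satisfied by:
  {u: True}


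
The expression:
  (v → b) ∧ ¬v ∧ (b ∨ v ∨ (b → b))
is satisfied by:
  {v: False}


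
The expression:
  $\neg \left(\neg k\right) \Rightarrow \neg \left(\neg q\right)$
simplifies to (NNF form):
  $q \vee \neg k$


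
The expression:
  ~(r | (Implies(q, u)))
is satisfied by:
  {q: True, u: False, r: False}


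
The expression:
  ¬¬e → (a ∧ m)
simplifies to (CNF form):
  (a ∨ ¬e) ∧ (m ∨ ¬e)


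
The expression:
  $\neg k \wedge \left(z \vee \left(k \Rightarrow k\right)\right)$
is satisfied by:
  {k: False}


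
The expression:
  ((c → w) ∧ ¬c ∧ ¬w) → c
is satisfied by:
  {c: True, w: True}
  {c: True, w: False}
  {w: True, c: False}


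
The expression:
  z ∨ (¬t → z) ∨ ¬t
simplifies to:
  True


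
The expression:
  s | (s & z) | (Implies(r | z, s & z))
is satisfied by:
  {s: True, z: False, r: False}
  {r: True, s: True, z: False}
  {s: True, z: True, r: False}
  {r: True, s: True, z: True}
  {r: False, z: False, s: False}


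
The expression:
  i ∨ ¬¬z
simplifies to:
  i ∨ z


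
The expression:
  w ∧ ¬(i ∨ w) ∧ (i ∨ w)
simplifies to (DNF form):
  False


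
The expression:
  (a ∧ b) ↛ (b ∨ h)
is never true.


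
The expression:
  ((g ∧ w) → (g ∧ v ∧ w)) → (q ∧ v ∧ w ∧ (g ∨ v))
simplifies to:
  w ∧ (g ∨ v) ∧ (q ∨ ¬v)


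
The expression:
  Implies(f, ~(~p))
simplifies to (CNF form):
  p | ~f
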